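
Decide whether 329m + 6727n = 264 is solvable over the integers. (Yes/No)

By Bézout, 329m + 6727n = 264 has integer solutions iff gcd(329, 6727) | 264.
Euclid: 6727 = 20·329 + 147; 329 = 2·147 + 35; 147 = 4·35 + 7; 35 = 5·7 + 0. gcd = 7; 264 mod 7 = 5. No.

No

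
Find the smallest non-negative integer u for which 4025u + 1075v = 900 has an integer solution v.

Euclid: 4025 = 3·1075 + 800; 1075 = 1·800 + 275; 800 = 2·275 + 250; 275 = 1·250 + 25; 250 = 10·25 + 0 → gcd = 25; 900 = 25·36.
Back-substitution yields 4025·(-4) + 1075·(15) = 25, so one solution is u = -4·36 = -144, v = 15·36 = 540.
Solutions in u differ by 1075/25 = 43; the one in [0, 43) is -144 mod 43 = 28.

28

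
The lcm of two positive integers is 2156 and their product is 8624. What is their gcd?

4

gcd·lcm = product, so gcd = 8624/2156 = 4.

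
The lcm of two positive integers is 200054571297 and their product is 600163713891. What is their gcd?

3

From gcd × lcm = pq: gcd = 600163713891 / 200054571297 = 3.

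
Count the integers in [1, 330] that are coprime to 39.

203

Prime factors of 39: 3, 13. Count integers ≤ 330 divisible by none of them.
By inclusion–exclusion: 330 − ⌊330/3⌋ − ⌊330/13⌋ + ⌊330/39⌋ = 203.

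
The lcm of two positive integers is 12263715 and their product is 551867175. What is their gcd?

From gcd × lcm = pq: gcd = 551867175 / 12263715 = 45.

45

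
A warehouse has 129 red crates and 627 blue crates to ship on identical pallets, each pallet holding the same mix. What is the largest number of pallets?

3

129 = 3 · 43
627 = 3 · 11 · 19
Common: 3 = 3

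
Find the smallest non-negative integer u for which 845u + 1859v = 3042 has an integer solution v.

8

Reduce mod 1859: 845u ≡ 3042 (mod 1859). With g = gcd(845, 1859) = 169 dividing 3042, divide through: 5u ≡ 18 (mod 11).
Since gcd(5, 11) = 1, u ≡ 18·(5)⁻¹ ≡ 8 (mod 11). Smallest non-negative: 8.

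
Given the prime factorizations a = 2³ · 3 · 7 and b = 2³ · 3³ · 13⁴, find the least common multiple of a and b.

max exponent per prime: 2³ · 3³ · 7 · 13⁴ = 43184232

43184232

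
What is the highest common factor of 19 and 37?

1

19 = 19
37 = 37
Common: 1 = 1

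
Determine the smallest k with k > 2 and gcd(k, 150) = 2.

4

150 = 2·75. Any k with gcd(k, 150) = 2 is a multiple of 2, say 2s, with s coprime to 75.
Need s > 2/2, so s ≥ 2. First s ≥ 2 with gcd(s, 75) = 1 is s = 2. Thus k = 2·2 = 4.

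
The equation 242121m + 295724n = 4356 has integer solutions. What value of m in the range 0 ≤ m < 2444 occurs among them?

Reduce mod 295724: 242121m ≡ 4356 (mod 295724). With g = gcd(242121, 295724) = 121 dividing 4356, divide through: 2001m ≡ 36 (mod 2444).
Since gcd(2001, 2444) = 1, m ≡ 36·(2001)⁻¹ ≡ 1004 (mod 2444). Smallest non-negative: 1004.

1004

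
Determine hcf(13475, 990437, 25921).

13475 = 5² · 7² · 11; 990437 = 7² · 17 · 29 · 41; 25921 = 7² · 23²
gcd takes min exponent of each prime: 7² = 49

49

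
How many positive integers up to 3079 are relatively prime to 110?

Prime factors of 110: 2, 5, 11. Count integers ≤ 3079 divisible by none of them.
By inclusion–exclusion: 3079 − ⌊3079/2⌋ − ⌊3079/5⌋ − ⌊3079/11⌋ + ⌊3079/10⌋ + ⌊3079/22⌋ + ⌊3079/55⌋ − ⌊3079/110⌋ = 1120.

1120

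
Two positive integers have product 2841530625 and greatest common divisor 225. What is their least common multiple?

12629025

gcd·lcm = product, so lcm = 2841530625/225 = 12629025.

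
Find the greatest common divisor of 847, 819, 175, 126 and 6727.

7

847 = 7 · 11²; 819 = 3² · 7 · 13; 175 = 5² · 7; 126 = 2 · 3² · 7; 6727 = 7 · 31²
gcd takes min exponent of each prime: 7 = 7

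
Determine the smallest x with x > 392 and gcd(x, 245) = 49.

441

gcd(x, 245) = 49 forces 49 | x; write x = 49s. Then gcd(49s, 49·5) = 49·gcd(s, 5), so need gcd(s, 5) = 1.
49s > 392 gives s ≥ 9. The least s ≥ 9 coprime to 5 is 9, so x = 49·9 = 441.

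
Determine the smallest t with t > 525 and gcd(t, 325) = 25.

Multiples of 25 above 525: 25·22, 25·23, … . Need the cofactor coprime to 325/25 = 13.
Checking s = 22, 23, … the first with gcd(s, 13) = 1 is s = 22, giving 550.

550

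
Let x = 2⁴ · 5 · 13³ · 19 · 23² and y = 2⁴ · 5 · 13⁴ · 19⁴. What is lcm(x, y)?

max exponent per prime: 2⁴ · 5 · 13⁴ · 19⁴ · 23² = 157519190787920

157519190787920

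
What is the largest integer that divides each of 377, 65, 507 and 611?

13

377 = 13 · 29; 65 = 5 · 13; 507 = 3 · 13²; 611 = 13 · 47
gcd takes min exponent of each prime: 13 = 13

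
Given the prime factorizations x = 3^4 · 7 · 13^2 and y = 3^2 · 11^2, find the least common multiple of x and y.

11594583

max exponent per prime: 3^4 · 7 · 11^2 · 13^2 = 11594583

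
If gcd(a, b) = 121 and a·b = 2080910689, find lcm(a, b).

17197609

Since gcd(a,b)·lcm(a,b) = ab, lcm = 2080910689/121 = 17197609.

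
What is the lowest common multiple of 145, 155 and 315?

283185

lcm(145, 155) = 145·155/gcd = 22475/5 = 4495
lcm(4495, 315) = 4495·315/gcd = 1415925/5 = 283185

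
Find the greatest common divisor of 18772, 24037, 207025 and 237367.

gcd(18772, 24037): 24037 = 1·18772 + 5265; 18772 = 3·5265 + 2977; 5265 = 1·2977 + 2288; 2977 = 1·2288 + 689; 2288 = 3·689 + 221; 689 = 3·221 + 26; 221 = 8·26 + 13; 26 = 2·13 + 0 → 13
gcd(13, 207025): 207025 = 15925·13 + 0 → 13
gcd(13, 237367): 237367 = 18259·13 + 0 → 13

13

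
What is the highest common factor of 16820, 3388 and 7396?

4

16820 = 2² · 5 · 29²; 3388 = 2² · 7 · 11²; 7396 = 2² · 43²
gcd takes min exponent of each prime: 2² = 4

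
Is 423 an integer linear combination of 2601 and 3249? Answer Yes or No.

Yes

gcd(2601, 3249): 3249 = 1·2601 + 648; 2601 = 4·648 + 9; 648 = 72·9 + 0 → 9
9 divides 423, so a solution exists.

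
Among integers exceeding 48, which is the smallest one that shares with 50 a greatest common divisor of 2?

52

gcd(m, 50) = 2 forces 2 | m; write m = 2s. Then gcd(2s, 2·25) = 2·gcd(s, 25), so need gcd(s, 25) = 1.
2s > 48 gives s ≥ 25. The least s ≥ 25 coprime to 25 is 26, so m = 2·26 = 52.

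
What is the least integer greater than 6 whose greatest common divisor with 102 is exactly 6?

12

102 = 6·17. Any m with gcd(m, 102) = 6 is a multiple of 6, say 6s, with s coprime to 17.
Need s > 6/6, so s ≥ 2. First s ≥ 2 with gcd(s, 17) = 1 is s = 2. Thus m = 6·2 = 12.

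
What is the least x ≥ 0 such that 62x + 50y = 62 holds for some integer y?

Reduce mod 50: 62x ≡ 62 (mod 50). With g = gcd(62, 50) = 2 dividing 62, divide through: 31x ≡ 31 (mod 25).
Since gcd(31, 25) = 1, x ≡ 31·(31)⁻¹ ≡ 1 (mod 25). Smallest non-negative: 1.

1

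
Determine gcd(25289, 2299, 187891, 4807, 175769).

gcd(25289, 2299): 25289 = 11·2299 + 0 → 2299
gcd(2299, 187891): 187891 = 81·2299 + 1672; 2299 = 1·1672 + 627; 1672 = 2·627 + 418; 627 = 1·418 + 209; 418 = 2·209 + 0 → 209
gcd(209, 4807): 4807 = 23·209 + 0 → 209
gcd(209, 175769): 175769 = 841·209 + 0 → 209

209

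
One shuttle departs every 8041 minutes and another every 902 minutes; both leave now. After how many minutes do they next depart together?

659362

8041 = 11 · 17 · 43; 902 = 2 · 11 · 41
max exponents: 2 · 11 · 17 · 41 · 43 = 659362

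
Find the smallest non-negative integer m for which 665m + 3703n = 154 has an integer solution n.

429

Reduce mod 3703: 665m ≡ 154 (mod 3703). With g = gcd(665, 3703) = 7 dividing 154, divide through: 95m ≡ 22 (mod 529).
Since gcd(95, 529) = 1, m ≡ 22·(95)⁻¹ ≡ 429 (mod 529). Smallest non-negative: 429.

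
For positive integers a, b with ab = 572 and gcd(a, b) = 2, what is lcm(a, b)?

gcd·lcm = product, so lcm = 572/2 = 286.

286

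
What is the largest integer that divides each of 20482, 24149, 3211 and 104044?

19

gcd(20482, 24149): 24149 = 1·20482 + 3667; 20482 = 5·3667 + 2147; 3667 = 1·2147 + 1520; 2147 = 1·1520 + 627; 1520 = 2·627 + 266; 627 = 2·266 + 95; 266 = 2·95 + 76; 95 = 1·76 + 19; 76 = 4·19 + 0 → 19
gcd(19, 3211): 3211 = 169·19 + 0 → 19
gcd(19, 104044): 104044 = 5476·19 + 0 → 19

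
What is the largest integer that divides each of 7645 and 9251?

Euclid: 9251 = 1·7645 + 1606; 7645 = 4·1606 + 1221; 1606 = 1·1221 + 385; 1221 = 3·385 + 66; 385 = 5·66 + 55; 66 = 1·55 + 11; 55 = 5·11 + 0. Last nonzero remainder: 11.

11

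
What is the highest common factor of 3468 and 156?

12

3468 = 2² · 3 · 17²
156 = 2² · 3 · 13
Common: 2² · 3 = 12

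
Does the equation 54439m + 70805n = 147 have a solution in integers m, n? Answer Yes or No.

gcd(54439, 70805): 70805 = 1·54439 + 16366; 54439 = 3·16366 + 5341; 16366 = 3·5341 + 343; 5341 = 15·343 + 196; 343 = 1·196 + 147; 196 = 1·147 + 49; 147 = 3·49 + 0 → 49
49 divides 147, so a solution exists.

Yes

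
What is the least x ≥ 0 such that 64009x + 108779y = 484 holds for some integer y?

622

Euclid: 108779 = 1·64009 + 44770; 64009 = 1·44770 + 19239; 44770 = 2·19239 + 6292; 19239 = 3·6292 + 363; 6292 = 17·363 + 121; 363 = 3·121 + 0 → gcd = 121; 484 = 121·4.
Back-substitution yields 64009·(-294) + 108779·(173) = 121, so one solution is x = -294·4 = -1176, y = 173·4 = 692.
Solutions in x differ by 108779/121 = 899; the one in [0, 899) is -1176 mod 899 = 622.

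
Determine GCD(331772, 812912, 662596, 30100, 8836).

331772 = 2² · 7 · 17² · 41; 812912 = 2⁴ · 23 · 47²; 662596 = 2² · 11² · 37²; 30100 = 2² · 5² · 7 · 43; 8836 = 2² · 47²
gcd takes min exponent of each prime: 2² = 4

4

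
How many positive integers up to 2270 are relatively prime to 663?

1316

Prime factors of 663: 3, 13, 17. Count integers ≤ 2270 divisible by none of them.
By inclusion–exclusion: 2270 − ⌊2270/3⌋ − ⌊2270/13⌋ − ⌊2270/17⌋ + ⌊2270/39⌋ + ⌊2270/51⌋ + ⌊2270/221⌋ − ⌊2270/663⌋ = 1316.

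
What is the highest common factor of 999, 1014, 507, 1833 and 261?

3

gcd(999, 1014): 1014 = 1·999 + 15; 999 = 66·15 + 9; 15 = 1·9 + 6; 9 = 1·6 + 3; 6 = 2·3 + 0 → 3
gcd(3, 507): 507 = 169·3 + 0 → 3
gcd(3, 1833): 1833 = 611·3 + 0 → 3
gcd(3, 261): 261 = 87·3 + 0 → 3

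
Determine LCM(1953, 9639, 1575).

7470225

1953 = 3² · 7 · 31; 9639 = 3⁴ · 7 · 17; 1575 = 3² · 5² · 7
lcm takes max exponent of each prime: 3⁴ · 5² · 7 · 17 · 31 = 7470225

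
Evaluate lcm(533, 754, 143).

340054

533 = 13 · 41; 754 = 2 · 13 · 29; 143 = 11 · 13
lcm takes max exponent of each prime: 2 · 11 · 13 · 29 · 41 = 340054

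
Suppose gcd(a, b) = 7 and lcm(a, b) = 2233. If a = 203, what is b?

77

a·b = gcd·lcm = 7·2233 = 15631, so b = 15631/203 = 77.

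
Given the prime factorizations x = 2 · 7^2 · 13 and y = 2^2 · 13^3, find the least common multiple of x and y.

max exponent per prime: 2^2 · 7^2 · 13^3 = 430612

430612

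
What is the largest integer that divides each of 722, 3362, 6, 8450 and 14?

gcd(722, 3362): 3362 = 4·722 + 474; 722 = 1·474 + 248; 474 = 1·248 + 226; 248 = 1·226 + 22; 226 = 10·22 + 6; 22 = 3·6 + 4; 6 = 1·4 + 2; 4 = 2·2 + 0 → 2
gcd(2, 6): 6 = 3·2 + 0 → 2
gcd(2, 8450): 8450 = 4225·2 + 0 → 2
gcd(2, 14): 14 = 7·2 + 0 → 2

2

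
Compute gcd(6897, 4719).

Euclid: 6897 = 1·4719 + 2178; 4719 = 2·2178 + 363; 2178 = 6·363 + 0. Last nonzero remainder: 363.

363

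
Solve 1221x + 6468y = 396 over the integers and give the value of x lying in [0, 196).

48

gcd(1221, 6468) = 33 (Euclid: 6468 = 5·1221 + 363; 1221 = 3·363 + 132; 363 = 2·132 + 99; 132 = 1·99 + 33; 99 = 3·33 + 0), and 33 | 396.
Extended Euclid: 1221·(53) + 6468·(-10) = 33. Scale by 12: x₀ = 636.
General solution x = x₀ + 196t; reducing mod 196 gives x = 48 (and y = -9).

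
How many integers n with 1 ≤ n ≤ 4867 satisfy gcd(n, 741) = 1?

741 = 3·13·19. Inclusion–exclusion on these primes:
4867 − ⌊4867/3⌋ − ⌊4867/13⌋ − ⌊4867/19⌋ + ⌊4867/39⌋ + ⌊4867/57⌋ + ⌊4867/247⌋ − ⌊4867/741⌋ = 2837

2837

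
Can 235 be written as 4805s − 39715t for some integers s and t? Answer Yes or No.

Yes

By Bézout, 4805s − 39715t = 235 has integer solutions iff gcd(4805, 39715) | 235.
Euclid: 39715 = 8·4805 + 1275; 4805 = 3·1275 + 980; 1275 = 1·980 + 295; 980 = 3·295 + 95; 295 = 3·95 + 10; 95 = 9·10 + 5; 10 = 2·5 + 0. gcd = 5; 235 mod 5 = 0. Yes.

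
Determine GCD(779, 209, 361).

19

779 = 19 · 41; 209 = 11 · 19; 361 = 19²
gcd takes min exponent of each prime: 19 = 19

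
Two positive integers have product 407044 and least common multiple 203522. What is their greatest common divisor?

From gcd × lcm = pq: gcd = 407044 / 203522 = 2.

2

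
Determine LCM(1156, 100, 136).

1156 = 2² · 17²; 100 = 2² · 5²; 136 = 2³ · 17
lcm takes max exponent of each prime: 2³ · 5² · 17² = 57800

57800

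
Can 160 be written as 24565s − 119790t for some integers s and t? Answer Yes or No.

Yes

By Bézout, 24565s − 119790t = 160 has integer solutions iff gcd(24565, 119790) | 160.
Euclid: 119790 = 4·24565 + 21530; 24565 = 1·21530 + 3035; 21530 = 7·3035 + 285; 3035 = 10·285 + 185; 285 = 1·185 + 100; 185 = 1·100 + 85; 100 = 1·85 + 15; 85 = 5·15 + 10; 15 = 1·10 + 5; 10 = 2·5 + 0. gcd = 5; 160 mod 5 = 0. Yes.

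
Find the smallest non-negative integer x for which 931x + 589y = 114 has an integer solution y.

Reduce mod 589: 931x ≡ 114 (mod 589). With g = gcd(931, 589) = 19 dividing 114, divide through: 49x ≡ 6 (mod 31).
Since gcd(49, 31) = 1, x ≡ 6·(49)⁻¹ ≡ 21 (mod 31). Smallest non-negative: 21.

21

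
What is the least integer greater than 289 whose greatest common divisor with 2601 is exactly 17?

323

Multiples of 17 above 289: 17·18, 17·19, … . Need the cofactor coprime to 2601/17 = 153.
Checking s = 18, 19, … the first with gcd(s, 153) = 1 is s = 19, giving 323.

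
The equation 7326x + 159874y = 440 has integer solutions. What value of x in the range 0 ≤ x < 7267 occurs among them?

1855

Euclid: 159874 = 21·7326 + 6028; 7326 = 1·6028 + 1298; 6028 = 4·1298 + 836; 1298 = 1·836 + 462; 836 = 1·462 + 374; 462 = 1·374 + 88; 374 = 4·88 + 22; 88 = 4·22 + 0 → gcd = 22; 440 = 22·20.
Back-substitution yields 7326·(-1724) + 159874·(79) = 22, so one solution is x = -1724·20 = -34480, y = 79·20 = 1580.
Solutions in x differ by 159874/22 = 7267; the one in [0, 7267) is -34480 mod 7267 = 1855.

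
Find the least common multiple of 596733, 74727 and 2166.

596733 = 3 · 19³ · 29; 74727 = 3² · 19² · 23; 2166 = 2 · 3 · 19²
lcm takes max exponent of each prime: 2 · 3² · 19³ · 23 · 29 = 82349154

82349154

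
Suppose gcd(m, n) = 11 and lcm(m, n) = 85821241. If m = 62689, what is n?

15059

Using mn = gcd(m,n)·lcm(m,n) = 11·85821241 = 944033651, we get n = 944033651/62689 = 15059.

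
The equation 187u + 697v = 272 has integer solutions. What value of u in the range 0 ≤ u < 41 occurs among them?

35

Reduce mod 697: 187u ≡ 272 (mod 697). With g = gcd(187, 697) = 17 dividing 272, divide through: 11u ≡ 16 (mod 41).
Since gcd(11, 41) = 1, u ≡ 16·(11)⁻¹ ≡ 35 (mod 41). Smallest non-negative: 35.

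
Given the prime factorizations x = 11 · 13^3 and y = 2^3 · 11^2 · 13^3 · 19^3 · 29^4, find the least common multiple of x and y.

10317113509057784

max exponent per prime: 2^3 · 11^2 · 13^3 · 19^3 · 29^4 = 10317113509057784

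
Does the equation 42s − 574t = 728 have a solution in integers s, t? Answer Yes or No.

By Bézout, 42s − 574t = 728 has integer solutions iff gcd(42, 574) | 728.
Euclid: 574 = 13·42 + 28; 42 = 1·28 + 14; 28 = 2·14 + 0. gcd = 14; 728 mod 14 = 0. Yes.

Yes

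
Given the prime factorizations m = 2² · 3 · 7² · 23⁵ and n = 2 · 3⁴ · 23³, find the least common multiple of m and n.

max exponent per prime: 2² · 3⁴ · 7² · 23⁵ = 102183381468

102183381468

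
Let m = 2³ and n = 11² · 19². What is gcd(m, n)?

1

min exponent per shared prime: (none) = 1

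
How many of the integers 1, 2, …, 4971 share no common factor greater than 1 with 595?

Prime factors of 595: 5, 7, 17. Count integers ≤ 4971 divisible by none of them.
By inclusion–exclusion: 4971 − ⌊4971/5⌋ − ⌊4971/7⌋ − ⌊4971/17⌋ + ⌊4971/35⌋ + ⌊4971/85⌋ + ⌊4971/119⌋ − ⌊4971/595⌋ = 3208.

3208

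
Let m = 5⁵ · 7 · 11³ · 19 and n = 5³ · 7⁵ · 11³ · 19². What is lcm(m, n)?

max exponent per prime: 5⁵ · 7⁵ · 11³ · 19² = 25236288240625

25236288240625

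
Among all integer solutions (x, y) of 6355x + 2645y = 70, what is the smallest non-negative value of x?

Euclid: 6355 = 2·2645 + 1065; 2645 = 2·1065 + 515; 1065 = 2·515 + 35; 515 = 14·35 + 25; 35 = 1·25 + 10; 25 = 2·10 + 5; 10 = 2·5 + 0 → gcd = 5; 70 = 5·14.
Back-substitution yields 6355·(-226) + 2645·(543) = 5, so one solution is x = -226·14 = -3164, y = 543·14 = 7602.
Solutions in x differ by 2645/5 = 529; the one in [0, 529) is -3164 mod 529 = 10.

10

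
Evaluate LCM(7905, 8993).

4181745

gcd first: 8993 = 1·7905 + 1088; 7905 = 7·1088 + 289; 1088 = 3·289 + 221; 289 = 1·221 + 68; 221 = 3·68 + 17; 68 = 4·17 + 0 → gcd = 17
lcm = 7905·8993/gcd = 71089665/17 = 4181745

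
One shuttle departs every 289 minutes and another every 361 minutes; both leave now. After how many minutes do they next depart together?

gcd first: 361 = 1·289 + 72; 289 = 4·72 + 1; 72 = 72·1 + 0 → gcd = 1
lcm = 289·361/gcd = 104329/1 = 104329

104329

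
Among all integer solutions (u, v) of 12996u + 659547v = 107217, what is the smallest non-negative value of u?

59

gcd(12996, 659547) = 3249 (Euclid: 659547 = 50·12996 + 9747; 12996 = 1·9747 + 3249; 9747 = 3·3249 + 0), and 3249 | 107217.
Extended Euclid: 12996·(51) + 659547·(-1) = 3249. Scale by 33: u₀ = 1683.
General solution u = u₀ + 203t; reducing mod 203 gives u = 59 (and v = -1).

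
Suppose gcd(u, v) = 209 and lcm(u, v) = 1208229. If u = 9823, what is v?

25707

Using uv = gcd(u,v)·lcm(u,v) = 209·1208229 = 252519861, we get v = 252519861/9823 = 25707.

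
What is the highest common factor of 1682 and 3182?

Euclid: 3182 = 1·1682 + 1500; 1682 = 1·1500 + 182; 1500 = 8·182 + 44; 182 = 4·44 + 6; 44 = 7·6 + 2; 6 = 3·2 + 0. Last nonzero remainder: 2.

2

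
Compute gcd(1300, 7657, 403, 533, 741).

gcd(1300, 7657): 7657 = 5·1300 + 1157; 1300 = 1·1157 + 143; 1157 = 8·143 + 13; 143 = 11·13 + 0 → 13
gcd(13, 403): 403 = 31·13 + 0 → 13
gcd(13, 533): 533 = 41·13 + 0 → 13
gcd(13, 741): 741 = 57·13 + 0 → 13

13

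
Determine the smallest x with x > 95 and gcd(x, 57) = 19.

133

57 = 19·3. Any x with gcd(x, 57) = 19 is a multiple of 19, say 19s, with s coprime to 3.
Need s > 95/19, so s ≥ 6. First s ≥ 6 with gcd(s, 3) = 1 is s = 7. Thus x = 19·7 = 133.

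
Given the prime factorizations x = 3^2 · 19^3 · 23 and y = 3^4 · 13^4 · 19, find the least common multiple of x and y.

364961511837

max exponent per prime: 3^4 · 13^4 · 19^3 · 23 = 364961511837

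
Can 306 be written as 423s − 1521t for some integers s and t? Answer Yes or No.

gcd(423, 1521): 1521 = 3·423 + 252; 423 = 1·252 + 171; 252 = 1·171 + 81; 171 = 2·81 + 9; 81 = 9·9 + 0 → 9
9 divides 306, so a solution exists.

Yes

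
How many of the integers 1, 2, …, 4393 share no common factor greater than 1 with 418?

1892

Prime factors of 418: 2, 11, 19. Count integers ≤ 4393 divisible by none of them.
By inclusion–exclusion: 4393 − ⌊4393/2⌋ − ⌊4393/11⌋ − ⌊4393/19⌋ + ⌊4393/22⌋ + ⌊4393/38⌋ + ⌊4393/209⌋ − ⌊4393/418⌋ = 1892.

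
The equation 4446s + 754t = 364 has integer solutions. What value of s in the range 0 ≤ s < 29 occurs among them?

5

Reduce mod 754: 4446s ≡ 364 (mod 754). With g = gcd(4446, 754) = 26 dividing 364, divide through: 171s ≡ 14 (mod 29).
Since gcd(171, 29) = 1, s ≡ 14·(171)⁻¹ ≡ 5 (mod 29). Smallest non-negative: 5.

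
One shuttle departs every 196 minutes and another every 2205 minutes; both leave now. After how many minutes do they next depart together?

8820

gcd first: 2205 = 11·196 + 49; 196 = 4·49 + 0 → gcd = 49
lcm = 196·2205/gcd = 432180/49 = 8820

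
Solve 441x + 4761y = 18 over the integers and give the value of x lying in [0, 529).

108

gcd(441, 4761) = 9 (Euclid: 4761 = 10·441 + 351; 441 = 1·351 + 90; 351 = 3·90 + 81; 90 = 1·81 + 9; 81 = 9·9 + 0), and 9 | 18.
Extended Euclid: 441·(54) + 4761·(-5) = 9. Scale by 2: x₀ = 108.
General solution x = x₀ + 529t; reducing mod 529 gives x = 108 (and y = -10).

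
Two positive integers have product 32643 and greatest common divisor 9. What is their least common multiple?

3627

For any two positive integers, gcd × lcm equals their product. Hence lcm = 32643 / 9 = 3627.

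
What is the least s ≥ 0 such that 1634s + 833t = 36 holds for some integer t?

103

Euclid: 1634 = 1·833 + 801; 833 = 1·801 + 32; 801 = 25·32 + 1; 32 = 32·1 + 0 → gcd = 1; 36 = 1·36.
Back-substitution yields 1634·(26) + 833·(-51) = 1, so one solution is s = 26·36 = 936, t = -51·36 = -1836.
Solutions in s differ by 833/1 = 833; the one in [0, 833) is 936 mod 833 = 103.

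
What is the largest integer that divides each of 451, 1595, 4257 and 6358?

451 = 11 · 41; 1595 = 5 · 11 · 29; 4257 = 3² · 11 · 43; 6358 = 2 · 11 · 17²
gcd takes min exponent of each prime: 11 = 11

11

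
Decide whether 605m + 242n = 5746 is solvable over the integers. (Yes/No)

By Bézout, 605m + 242n = 5746 has integer solutions iff gcd(605, 242) | 5746.
Euclid: 605 = 2·242 + 121; 242 = 2·121 + 0. gcd = 121; 5746 mod 121 = 59. No.

No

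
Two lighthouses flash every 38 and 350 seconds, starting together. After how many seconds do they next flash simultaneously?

38 = 2 · 19; 350 = 2 · 5² · 7
max exponents: 2 · 5² · 7 · 19 = 6650

6650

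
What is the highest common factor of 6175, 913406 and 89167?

247

6175 = 5² · 13 · 19; 913406 = 2 · 13 · 19 · 43²; 89167 = 13 · 19³
gcd takes min exponent of each prime: 13 · 19 = 247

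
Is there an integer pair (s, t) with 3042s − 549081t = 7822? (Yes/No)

No

By Bézout, 3042s − 549081t = 7822 has integer solutions iff gcd(3042, 549081) | 7822.
Euclid: 549081 = 180·3042 + 1521; 3042 = 2·1521 + 0. gcd = 1521; 7822 mod 1521 = 217. No.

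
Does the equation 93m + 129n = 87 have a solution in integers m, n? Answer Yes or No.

Yes

gcd(93, 129): 129 = 1·93 + 36; 93 = 2·36 + 21; 36 = 1·21 + 15; 21 = 1·15 + 6; 15 = 2·6 + 3; 6 = 2·3 + 0 → 3
3 divides 87, so a solution exists.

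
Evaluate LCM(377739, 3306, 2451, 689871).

377739 = 3² · 19 · 47²; 3306 = 2 · 3 · 19 · 29; 2451 = 3 · 19 · 43; 689871 = 3 · 7² · 13 · 19²
lcm takes max exponent of each prime: 2 · 3² · 7² · 13 · 19² · 29 · 43 · 47² = 11402007141798

11402007141798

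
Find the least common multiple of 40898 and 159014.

3251677286

40898 = 2 · 11² · 13²; 159014 = 2 · 43³
max exponents: 2 · 11² · 13² · 43³ = 3251677286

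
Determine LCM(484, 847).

3388

gcd first: 847 = 1·484 + 363; 484 = 1·363 + 121; 363 = 3·121 + 0 → gcd = 121
lcm = 484·847/gcd = 409948/121 = 3388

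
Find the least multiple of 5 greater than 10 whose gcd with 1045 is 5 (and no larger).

15

Multiples of 5 above 10: 5·3, 5·4, … . Need the cofactor coprime to 1045/5 = 209.
Checking s = 3, 4, … the first with gcd(s, 209) = 1 is s = 3, giving 15.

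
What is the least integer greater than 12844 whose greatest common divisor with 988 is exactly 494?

13338

Multiples of 494 above 12844: 494·27, 494·28, … . Need the cofactor coprime to 988/494 = 2.
Checking s = 27, 28, … the first with gcd(s, 2) = 1 is s = 27, giving 13338.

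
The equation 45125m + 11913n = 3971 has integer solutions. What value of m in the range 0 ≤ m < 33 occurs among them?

Reduce mod 11913: 45125m ≡ 3971 (mod 11913). With g = gcd(45125, 11913) = 361 dividing 3971, divide through: 125m ≡ 11 (mod 33).
Since gcd(125, 33) = 1, m ≡ 11·(125)⁻¹ ≡ 22 (mod 33). Smallest non-negative: 22.

22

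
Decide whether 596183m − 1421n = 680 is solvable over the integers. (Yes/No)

By Bézout, 596183m − 1421n = 680 has integer solutions iff gcd(596183, 1421) | 680.
Euclid: 596183 = 419·1421 + 784; 1421 = 1·784 + 637; 784 = 1·637 + 147; 637 = 4·147 + 49; 147 = 3·49 + 0. gcd = 49; 680 mod 49 = 43. No.

No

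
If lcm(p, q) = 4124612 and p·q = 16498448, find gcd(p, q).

From gcd × lcm = pq: gcd = 16498448 / 4124612 = 4.

4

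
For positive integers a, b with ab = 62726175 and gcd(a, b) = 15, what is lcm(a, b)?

Since gcd(a,b)·lcm(a,b) = ab, lcm = 62726175/15 = 4181745.

4181745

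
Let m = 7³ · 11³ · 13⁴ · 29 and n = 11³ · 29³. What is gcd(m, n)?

38599

min exponent per shared prime: 11³ · 29 = 38599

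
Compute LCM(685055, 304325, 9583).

lcm(685055, 304325) = 685055·304325/gcd = 208479362875/1295 = 160987925
lcm(160987925, 9583) = 160987925·9583/gcd = 1542747285275/259 = 5956553225

5956553225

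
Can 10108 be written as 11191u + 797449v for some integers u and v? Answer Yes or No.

By Bézout, 11191u + 797449v = 10108 has integer solutions iff gcd(11191, 797449) | 10108.
Euclid: 797449 = 71·11191 + 2888; 11191 = 3·2888 + 2527; 2888 = 1·2527 + 361; 2527 = 7·361 + 0. gcd = 361; 10108 mod 361 = 0. Yes.

Yes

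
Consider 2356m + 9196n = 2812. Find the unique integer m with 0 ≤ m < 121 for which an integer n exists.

9

Reduce mod 9196: 2356m ≡ 2812 (mod 9196). With g = gcd(2356, 9196) = 76 dividing 2812, divide through: 31m ≡ 37 (mod 121).
Since gcd(31, 121) = 1, m ≡ 37·(31)⁻¹ ≡ 9 (mod 121). Smallest non-negative: 9.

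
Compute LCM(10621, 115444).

gcd first: 115444 = 10·10621 + 9234; 10621 = 1·9234 + 1387; 9234 = 6·1387 + 912; 1387 = 1·912 + 475; 912 = 1·475 + 437; 475 = 1·437 + 38; 437 = 11·38 + 19; 38 = 2·19 + 0 → gcd = 19
lcm = 10621·115444/gcd = 1226130724/19 = 64533196

64533196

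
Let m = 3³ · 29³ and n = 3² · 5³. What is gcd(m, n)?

9

min exponent per shared prime: 3² = 9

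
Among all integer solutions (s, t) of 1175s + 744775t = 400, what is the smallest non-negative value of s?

5705

Euclid: 744775 = 633·1175 + 1000; 1175 = 1·1000 + 175; 1000 = 5·175 + 125; 175 = 1·125 + 50; 125 = 2·50 + 25; 50 = 2·25 + 0 → gcd = 25; 400 = 25·16.
Back-substitution yields 1175·(-12677) + 744775·(20) = 25, so one solution is s = -12677·16 = -202832, t = 20·16 = 320.
Solutions in s differ by 744775/25 = 29791; the one in [0, 29791) is -202832 mod 29791 = 5705.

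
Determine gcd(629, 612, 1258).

gcd(629, 612): 629 = 1·612 + 17; 612 = 36·17 + 0 → 17
gcd(17, 1258): 1258 = 74·17 + 0 → 17

17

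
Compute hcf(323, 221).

Euclid: 323 = 1·221 + 102; 221 = 2·102 + 17; 102 = 6·17 + 0. Last nonzero remainder: 17.

17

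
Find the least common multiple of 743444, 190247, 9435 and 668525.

lcm(743444, 190247) = 743444·190247/gcd = 141437990668/17 = 8319881804
lcm(8319881804, 9435) = 8319881804·9435/gcd = 78498084820740/17 = 4617534401220
lcm(4617534401220, 668525) = 4617534401220·668525/gcd = 3086937185575600500/1105 = 2793608312738100

2793608312738100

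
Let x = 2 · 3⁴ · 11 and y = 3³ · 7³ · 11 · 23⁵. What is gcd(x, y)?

min exponent per shared prime: 3³ · 11 = 297

297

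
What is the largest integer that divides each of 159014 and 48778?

159014 = 2 · 43³
48778 = 2 · 29³
Common: 2 = 2

2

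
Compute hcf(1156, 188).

4

Euclid: 1156 = 6·188 + 28; 188 = 6·28 + 20; 28 = 1·20 + 8; 20 = 2·8 + 4; 8 = 2·4 + 0. Last nonzero remainder: 4.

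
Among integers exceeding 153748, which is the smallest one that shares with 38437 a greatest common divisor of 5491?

159239

38437 = 5491·7. Any x with gcd(x, 38437) = 5491 is a multiple of 5491, say 5491s, with s coprime to 7.
Need s > 153748/5491, so s ≥ 29. First s ≥ 29 with gcd(s, 7) = 1 is s = 29. Thus x = 5491·29 = 159239.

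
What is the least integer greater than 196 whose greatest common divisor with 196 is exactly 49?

gcd(m, 196) = 49 forces 49 | m; write m = 49s. Then gcd(49s, 49·4) = 49·gcd(s, 4), so need gcd(s, 4) = 1.
49s > 196 gives s ≥ 5. The least s ≥ 5 coprime to 4 is 5, so m = 49·5 = 245.

245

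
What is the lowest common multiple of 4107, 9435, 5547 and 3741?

18718822995

4107 = 3 · 37²; 9435 = 3 · 5 · 17 · 37; 5547 = 3 · 43²; 3741 = 3 · 29 · 43
lcm takes max exponent of each prime: 3 · 5 · 17 · 29 · 37² · 43² = 18718822995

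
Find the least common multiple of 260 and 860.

11180

gcd first: 860 = 3·260 + 80; 260 = 3·80 + 20; 80 = 4·20 + 0 → gcd = 20
lcm = 260·860/gcd = 223600/20 = 11180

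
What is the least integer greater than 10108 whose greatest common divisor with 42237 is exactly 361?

gcd(m, 42237) = 361 forces 361 | m; write m = 361s. Then gcd(361s, 361·117) = 361·gcd(s, 117), so need gcd(s, 117) = 1.
361s > 10108 gives s ≥ 29. The least s ≥ 29 coprime to 117 is 29, so m = 361·29 = 10469.

10469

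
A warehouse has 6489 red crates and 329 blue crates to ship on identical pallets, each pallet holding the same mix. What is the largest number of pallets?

6489 = 3² · 7 · 103
329 = 7 · 47
Common: 7 = 7

7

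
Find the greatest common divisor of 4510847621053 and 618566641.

104329

Euclid: 4510847621053 = 7292·618566641 + 259674881; 618566641 = 2·259674881 + 99216879; 259674881 = 2·99216879 + 61241123; 99216879 = 1·61241123 + 37975756; 61241123 = 1·37975756 + 23265367; 37975756 = 1·23265367 + 14710389; 23265367 = 1·14710389 + 8554978; 14710389 = 1·8554978 + 6155411; 8554978 = 1·6155411 + 2399567; 6155411 = 2·2399567 + 1356277; 2399567 = 1·1356277 + 1043290; 1356277 = 1·1043290 + 312987; 1043290 = 3·312987 + 104329; 312987 = 3·104329 + 0. Last nonzero remainder: 104329.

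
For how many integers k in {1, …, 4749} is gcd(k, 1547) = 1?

1547 = 7·13·17. Inclusion–exclusion on these primes:
4749 − ⌊4749/7⌋ − ⌊4749/13⌋ − ⌊4749/17⌋ + ⌊4749/91⌋ + ⌊4749/119⌋ + ⌊4749/221⌋ − ⌊4749/1547⌋ = 3536

3536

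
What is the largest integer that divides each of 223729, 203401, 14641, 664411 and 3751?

gcd(223729, 203401): 223729 = 1·203401 + 20328; 203401 = 10·20328 + 121; 20328 = 168·121 + 0 → 121
gcd(121, 14641): 14641 = 121·121 + 0 → 121
gcd(121, 664411): 664411 = 5491·121 + 0 → 121
gcd(121, 3751): 3751 = 31·121 + 0 → 121

121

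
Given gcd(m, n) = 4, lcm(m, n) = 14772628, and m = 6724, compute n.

8788

m·n = gcd·lcm = 4·14772628 = 59090512, so n = 59090512/6724 = 8788.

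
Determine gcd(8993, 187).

17

Euclid: 8993 = 48·187 + 17; 187 = 11·17 + 0. Last nonzero remainder: 17.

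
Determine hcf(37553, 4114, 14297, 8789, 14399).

gcd(37553, 4114): 37553 = 9·4114 + 527; 4114 = 7·527 + 425; 527 = 1·425 + 102; 425 = 4·102 + 17; 102 = 6·17 + 0 → 17
gcd(17, 14297): 14297 = 841·17 + 0 → 17
gcd(17, 8789): 8789 = 517·17 + 0 → 17
gcd(17, 14399): 14399 = 847·17 + 0 → 17

17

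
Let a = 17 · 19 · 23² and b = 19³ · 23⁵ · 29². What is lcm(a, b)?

631167895279189

max exponent per prime: 17 · 19³ · 23⁵ · 29² = 631167895279189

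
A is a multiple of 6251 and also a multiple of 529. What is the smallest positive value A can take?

3306779

gcd first: 6251 = 11·529 + 432; 529 = 1·432 + 97; 432 = 4·97 + 44; 97 = 2·44 + 9; 44 = 4·9 + 8; 9 = 1·8 + 1; 8 = 8·1 + 0 → gcd = 1
lcm = 6251·529/gcd = 3306779/1 = 3306779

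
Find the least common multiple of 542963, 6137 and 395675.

12637463825

542963 = 17 · 19 · 41²; 6137 = 17 · 19²; 395675 = 5² · 7² · 17 · 19
lcm takes max exponent of each prime: 5² · 7² · 17 · 19² · 41² = 12637463825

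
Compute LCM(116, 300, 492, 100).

lcm(116, 300) = 116·300/gcd = 34800/4 = 8700
lcm(8700, 492) = 8700·492/gcd = 4280400/12 = 356700
lcm(356700, 100) = 356700·100/gcd = 35670000/100 = 356700

356700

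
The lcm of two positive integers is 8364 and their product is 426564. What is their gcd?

51

gcd·lcm = product, so gcd = 426564/8364 = 51.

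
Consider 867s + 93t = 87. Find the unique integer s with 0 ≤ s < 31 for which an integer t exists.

Euclid: 867 = 9·93 + 30; 93 = 3·30 + 3; 30 = 10·3 + 0 → gcd = 3; 87 = 3·29.
Back-substitution yields 867·(-3) + 93·(28) = 3, so one solution is s = -3·29 = -87, t = 28·29 = 812.
Solutions in s differ by 93/3 = 31; the one in [0, 31) is -87 mod 31 = 6.

6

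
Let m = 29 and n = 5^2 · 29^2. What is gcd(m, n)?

29

min exponent per shared prime: 29 = 29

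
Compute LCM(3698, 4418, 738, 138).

3698 = 2 · 43²; 4418 = 2 · 47²; 738 = 2 · 3² · 41; 138 = 2 · 3 · 23
lcm takes max exponent of each prime: 2 · 3² · 23 · 41 · 43² · 47² = 69329301534

69329301534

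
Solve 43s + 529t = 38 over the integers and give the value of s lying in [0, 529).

87

Euclid: 529 = 12·43 + 13; 43 = 3·13 + 4; 13 = 3·4 + 1; 4 = 4·1 + 0 → gcd = 1; 38 = 1·38.
Back-substitution yields 43·(-123) + 529·(10) = 1, so one solution is s = -123·38 = -4674, t = 10·38 = 380.
Solutions in s differ by 529/1 = 529; the one in [0, 529) is -4674 mod 529 = 87.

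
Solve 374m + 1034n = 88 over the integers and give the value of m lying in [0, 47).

3

gcd(374, 1034) = 22 (Euclid: 1034 = 2·374 + 286; 374 = 1·286 + 88; 286 = 3·88 + 22; 88 = 4·22 + 0), and 22 | 88.
Extended Euclid: 374·(-11) + 1034·(4) = 22. Scale by 4: m₀ = -44.
General solution m = m₀ + 47t; reducing mod 47 gives m = 3 (and n = -1).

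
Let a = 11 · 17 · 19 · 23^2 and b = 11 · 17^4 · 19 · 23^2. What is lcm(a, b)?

9234165281

max exponent per prime: 11 · 17^4 · 19 · 23^2 = 9234165281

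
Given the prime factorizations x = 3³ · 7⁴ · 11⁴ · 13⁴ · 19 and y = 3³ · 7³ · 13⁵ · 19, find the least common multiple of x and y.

max exponent per prime: 3³ · 7⁴ · 11⁴ · 13⁵ · 19 = 6695716040682669

6695716040682669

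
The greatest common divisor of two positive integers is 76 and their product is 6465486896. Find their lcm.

85072196

gcd·lcm = product, so lcm = 6465486896/76 = 85072196.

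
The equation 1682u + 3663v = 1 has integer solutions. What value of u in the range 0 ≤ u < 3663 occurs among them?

98

Euclid: 3663 = 2·1682 + 299; 1682 = 5·299 + 187; 299 = 1·187 + 112; 187 = 1·112 + 75; 112 = 1·75 + 37; 75 = 2·37 + 1; 37 = 37·1 + 0 → gcd = 1; 1 = 1·1.
Back-substitution yields 1682·(98) + 3663·(-45) = 1, so one solution is u = 98·1 = 98, v = -45·1 = -45.
Solutions in u differ by 3663/1 = 3663; the one in [0, 3663) is 98 mod 3663 = 98.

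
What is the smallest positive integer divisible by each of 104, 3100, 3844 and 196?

122431400

lcm(104, 3100) = 104·3100/gcd = 322400/4 = 80600
lcm(80600, 3844) = 80600·3844/gcd = 309826400/124 = 2498600
lcm(2498600, 196) = 2498600·196/gcd = 489725600/4 = 122431400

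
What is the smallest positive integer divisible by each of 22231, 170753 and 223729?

22231 = 11 · 43 · 47; 170753 = 11 · 19² · 43; 223729 = 11² · 43²
lcm takes max exponent of each prime: 11² · 19² · 43² · 47 = 3796009943

3796009943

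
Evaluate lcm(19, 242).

gcd first: 242 = 12·19 + 14; 19 = 1·14 + 5; 14 = 2·5 + 4; 5 = 1·4 + 1; 4 = 4·1 + 0 → gcd = 1
lcm = 19·242/gcd = 4598/1 = 4598

4598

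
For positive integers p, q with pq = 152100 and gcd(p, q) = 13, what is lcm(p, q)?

11700

gcd·lcm = product, so lcm = 152100/13 = 11700.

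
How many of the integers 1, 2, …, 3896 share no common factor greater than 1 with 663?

2257

Prime factors of 663: 3, 13, 17. Count integers ≤ 3896 divisible by none of them.
By inclusion–exclusion: 3896 − ⌊3896/3⌋ − ⌊3896/13⌋ − ⌊3896/17⌋ + ⌊3896/39⌋ + ⌊3896/51⌋ + ⌊3896/221⌋ − ⌊3896/663⌋ = 2257.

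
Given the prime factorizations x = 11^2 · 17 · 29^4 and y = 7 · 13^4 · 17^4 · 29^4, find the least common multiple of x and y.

1429040366716929967

max exponent per prime: 7 · 11^2 · 13^4 · 17^4 · 29^4 = 1429040366716929967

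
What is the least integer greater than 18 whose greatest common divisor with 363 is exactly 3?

363 = 3·121. Any t with gcd(t, 363) = 3 is a multiple of 3, say 3s, with s coprime to 121.
Need s > 18/3, so s ≥ 7. First s ≥ 7 with gcd(s, 121) = 1 is s = 7. Thus t = 3·7 = 21.

21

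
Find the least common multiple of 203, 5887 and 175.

147175

203 = 7 · 29; 5887 = 7 · 29²; 175 = 5² · 7
lcm takes max exponent of each prime: 5² · 7 · 29² = 147175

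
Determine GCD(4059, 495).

99

4059 = 3² · 11 · 41
495 = 3² · 5 · 11
Common: 3² · 11 = 99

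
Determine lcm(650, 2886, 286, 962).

793650

lcm(650, 2886) = 650·2886/gcd = 1875900/26 = 72150
lcm(72150, 286) = 72150·286/gcd = 20634900/26 = 793650
lcm(793650, 962) = 793650·962/gcd = 763491300/962 = 793650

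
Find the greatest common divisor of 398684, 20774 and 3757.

gcd(398684, 20774): 398684 = 19·20774 + 3978; 20774 = 5·3978 + 884; 3978 = 4·884 + 442; 884 = 2·442 + 0 → 442
gcd(442, 3757): 3757 = 8·442 + 221; 442 = 2·221 + 0 → 221

221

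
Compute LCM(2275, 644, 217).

6488300

2275 = 5² · 7 · 13; 644 = 2² · 7 · 23; 217 = 7 · 31
lcm takes max exponent of each prime: 2² · 5² · 7 · 13 · 23 · 31 = 6488300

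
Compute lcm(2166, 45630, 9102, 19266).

lcm(2166, 45630) = 2166·45630/gcd = 98834580/6 = 16472430
lcm(16472430, 9102) = 16472430·9102/gcd = 149932057860/6 = 24988676310
lcm(24988676310, 19266) = 24988676310·19266/gcd = 481431837788460/19266 = 24988676310

24988676310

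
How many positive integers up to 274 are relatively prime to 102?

102 = 2·3·17. Inclusion–exclusion on these primes:
274 − ⌊274/2⌋ − ⌊274/3⌋ − ⌊274/17⌋ + ⌊274/6⌋ + ⌊274/34⌋ + ⌊274/51⌋ − ⌊274/102⌋ = 86

86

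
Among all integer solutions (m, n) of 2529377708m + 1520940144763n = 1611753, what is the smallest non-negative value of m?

24625449

Reduce mod 1520940144763: 2529377708m ≡ 1611753 (mod 1520940144763). With g = gcd(2529377708, 1520940144763) = 48841 dividing 1611753, divide through: 51788m ≡ 33 (mod 31140643).
Since gcd(51788, 31140643) = 1, m ≡ 33·(51788)⁻¹ ≡ 24625449 (mod 31140643). Smallest non-negative: 24625449.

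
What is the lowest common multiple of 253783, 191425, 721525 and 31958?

lcm(253783, 191425) = 253783·191425/gcd = 48580410775/19 = 2556863725
lcm(2556863725, 721525) = 2556863725·721525/gcd = 1844841099180625/14725 = 125286322525
lcm(125286322525, 31958) = 125286322525·31958/gcd = 4003900295253950/19 = 210731594487050

210731594487050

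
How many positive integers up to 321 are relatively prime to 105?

147

105 = 3·5·7. Inclusion–exclusion on these primes:
321 − ⌊321/3⌋ − ⌊321/5⌋ − ⌊321/7⌋ + ⌊321/15⌋ + ⌊321/21⌋ + ⌊321/35⌋ − ⌊321/105⌋ = 147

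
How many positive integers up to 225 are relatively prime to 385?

140

Prime factors of 385: 5, 7, 11. Count integers ≤ 225 divisible by none of them.
By inclusion–exclusion: 225 − ⌊225/5⌋ − ⌊225/7⌋ − ⌊225/11⌋ + ⌊225/35⌋ + ⌊225/55⌋ + ⌊225/77⌋ − ⌊225/385⌋ = 140.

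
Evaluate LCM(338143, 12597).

338143 = 13 · 19 · 37²; 12597 = 3 · 13 · 17 · 19
max exponents: 3 · 13 · 17 · 19 · 37² = 17245293

17245293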